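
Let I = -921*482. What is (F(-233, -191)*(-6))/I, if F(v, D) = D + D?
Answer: -382/73987 ≈ -0.0051631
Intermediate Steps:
F(v, D) = 2*D
I = -443922
(F(-233, -191)*(-6))/I = ((2*(-191))*(-6))/(-443922) = -382*(-6)*(-1/443922) = 2292*(-1/443922) = -382/73987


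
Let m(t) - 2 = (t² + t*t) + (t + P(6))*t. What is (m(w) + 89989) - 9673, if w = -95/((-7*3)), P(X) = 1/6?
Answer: 70895291/882 ≈ 80380.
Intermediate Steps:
P(X) = ⅙
w = 95/21 (w = -95/(-21) = -95*(-1/21) = 95/21 ≈ 4.5238)
m(t) = 2 + 2*t² + t*(⅙ + t) (m(t) = 2 + ((t² + t*t) + (t + ⅙)*t) = 2 + ((t² + t²) + (⅙ + t)*t) = 2 + (2*t² + t*(⅙ + t)) = 2 + 2*t² + t*(⅙ + t))
(m(w) + 89989) - 9673 = ((2 + 3*(95/21)² + (⅙)*(95/21)) + 89989) - 9673 = ((2 + 3*(9025/441) + 95/126) + 89989) - 9673 = ((2 + 9025/147 + 95/126) + 89989) - 9673 = (56579/882 + 89989) - 9673 = 79426877/882 - 9673 = 70895291/882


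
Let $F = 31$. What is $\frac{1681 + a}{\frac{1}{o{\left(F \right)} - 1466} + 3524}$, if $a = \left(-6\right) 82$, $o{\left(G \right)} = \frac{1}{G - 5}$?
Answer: $\frac{45318735}{134317234} \approx 0.3374$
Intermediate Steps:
$o{\left(G \right)} = \frac{1}{-5 + G}$
$a = -492$
$\frac{1681 + a}{\frac{1}{o{\left(F \right)} - 1466} + 3524} = \frac{1681 - 492}{\frac{1}{\frac{1}{-5 + 31} - 1466} + 3524} = \frac{1189}{\frac{1}{\frac{1}{26} - 1466} + 3524} = \frac{1189}{\frac{1}{- \frac{38115}{26}} + 3524} = \frac{1189}{- \frac{26}{38115} + 3524} = \frac{1189}{\frac{134317234}{38115}} = 1189 \cdot \frac{38115}{134317234} = \frac{45318735}{134317234}$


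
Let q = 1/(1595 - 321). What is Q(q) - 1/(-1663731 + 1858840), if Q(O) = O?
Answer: 193835/248568866 ≈ 0.00077980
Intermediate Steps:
q = 1/1274 ≈ 0.00078493
Q(q) - 1/(-1663731 + 1858840) = 1/1274 - 1/(-1663731 + 1858840) = 1/1274 - 1/195109 = 193835/248568866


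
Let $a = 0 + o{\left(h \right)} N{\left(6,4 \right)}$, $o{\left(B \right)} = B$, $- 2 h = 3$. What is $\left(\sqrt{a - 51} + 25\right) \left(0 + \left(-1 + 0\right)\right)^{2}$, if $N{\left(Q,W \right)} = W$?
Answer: $25 + i \sqrt{57} \approx 25.0 + 7.5498 i$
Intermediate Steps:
$h = - \frac{3}{2}$ ($h = \left(- \frac{1}{2}\right) 3 = - \frac{3}{2} \approx -1.5$)
$a = -6$ ($a = 0 - 6 = -6$)
$\left(\sqrt{a - 51} + 25\right) \left(0 + \left(-1 + 0\right)\right)^{2} = \left(\sqrt{-6 - 51} + 25\right) \left(0 + \left(-1 + 0\right)\right)^{2} = \left(\sqrt{-57} + 25\right) \left(0 - 1\right)^{2} = \left(i \sqrt{57} + 25\right) \left(-1\right)^{2} = \left(25 + i \sqrt{57}\right) 1 = 25 + i \sqrt{57}$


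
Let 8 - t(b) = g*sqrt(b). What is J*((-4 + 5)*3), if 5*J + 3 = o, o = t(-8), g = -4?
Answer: 3 + 24*I*sqrt(2)/5 ≈ 3.0 + 6.7882*I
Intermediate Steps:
t(b) = 8 + 4*sqrt(b) (t(b) = 8 - (-4)*sqrt(b) = 8 + 4*sqrt(b))
o = 8 + 8*I*sqrt(2) (o = 8 + 4*sqrt(-8) = 8 + 4*(2*I*sqrt(2)) = 8 + 8*I*sqrt(2) ≈ 8.0 + 11.314*I)
J = 1 + 8*I*sqrt(2)/5 (J = -3/5 + (8 + 8*I*sqrt(2))/5 = -3/5 + (8/5 + 8*I*sqrt(2)/5) = 1 + 8*I*sqrt(2)/5 ≈ 1.0 + 2.2627*I)
J*((-4 + 5)*3) = (1 + 8*I*sqrt(2)/5)*((-4 + 5)*3) = (1 + 8*I*sqrt(2)/5)*(1*3) = (1 + 8*I*sqrt(2)/5)*3 = 3 + 24*I*sqrt(2)/5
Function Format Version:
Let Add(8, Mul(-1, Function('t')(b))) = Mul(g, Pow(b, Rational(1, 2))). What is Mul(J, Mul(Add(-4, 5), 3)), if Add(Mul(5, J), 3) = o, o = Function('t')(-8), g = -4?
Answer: Add(3, Mul(Rational(24, 5), I, Pow(2, Rational(1, 2)))) ≈ Add(3.0000, Mul(6.7882, I))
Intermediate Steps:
Function('t')(b) = Add(8, Mul(4, Pow(b, Rational(1, 2)))) (Function('t')(b) = Add(8, Mul(-1, Mul(-4, Pow(b, Rational(1, 2))))) = Add(8, Mul(4, Pow(b, Rational(1, 2)))))
o = Add(8, Mul(8, I, Pow(2, Rational(1, 2)))) (o = Add(8, Mul(4, Pow(-8, Rational(1, 2)))) = Add(8, Mul(4, Mul(2, I, Pow(2, Rational(1, 2))))) = Add(8, Mul(8, I, Pow(2, Rational(1, 2)))) ≈ Add(8.0000, Mul(11.314, I)))
J = Add(1, Mul(Rational(8, 5), I, Pow(2, Rational(1, 2)))) (J = Add(Rational(-3, 5), Mul(Rational(1, 5), Add(8, Mul(8, I, Pow(2, Rational(1, 2)))))) = Add(Rational(-3, 5), Add(Rational(8, 5), Mul(Rational(8, 5), I, Pow(2, Rational(1, 2))))) = Add(1, Mul(Rational(8, 5), I, Pow(2, Rational(1, 2)))) ≈ Add(1.0000, Mul(2.2627, I)))
Mul(J, Mul(Add(-4, 5), 3)) = Mul(Add(1, Mul(Rational(8, 5), I, Pow(2, Rational(1, 2)))), Mul(Add(-4, 5), 3)) = Mul(Add(1, Mul(Rational(8, 5), I, Pow(2, Rational(1, 2)))), Mul(1, 3)) = Mul(Add(1, Mul(Rational(8, 5), I, Pow(2, Rational(1, 2)))), 3) = Add(3, Mul(Rational(24, 5), I, Pow(2, Rational(1, 2))))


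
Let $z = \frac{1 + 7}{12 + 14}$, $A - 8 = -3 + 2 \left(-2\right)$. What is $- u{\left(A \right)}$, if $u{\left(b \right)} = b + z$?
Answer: $- \frac{17}{13} \approx -1.3077$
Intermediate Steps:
$A = 1$ ($A = 8 + \left(-3 + 2 \left(-2\right)\right) = 8 - 7 = 1$)
$z = \frac{4}{13}$ ($z = \frac{8}{26} = 8 \cdot \frac{1}{26} = \frac{4}{13} \approx 0.30769$)
$u{\left(b \right)} = \frac{4}{13} + b$ ($u{\left(b \right)} = b + \frac{4}{13} = \frac{4}{13} + b$)
$- u{\left(A \right)} = - (\frac{4}{13} + 1) = \left(-1\right) \frac{17}{13} = - \frac{17}{13}$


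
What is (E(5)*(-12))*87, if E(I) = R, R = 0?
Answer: 0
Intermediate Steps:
E(I) = 0
(E(5)*(-12))*87 = (0*(-12))*87 = 0*87 = 0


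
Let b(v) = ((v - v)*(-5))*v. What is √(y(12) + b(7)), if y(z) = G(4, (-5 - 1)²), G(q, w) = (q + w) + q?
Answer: 2*√11 ≈ 6.6332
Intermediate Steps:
b(v) = 0 (b(v) = (0*(-5))*v = 0*v = 0)
G(q, w) = w + 2*q
y(z) = 44 (y(z) = (-5 - 1)² + 2*4 = (-6)² + 8 = 36 + 8 = 44)
√(y(12) + b(7)) = √(44 + 0) = √44 = 2*√11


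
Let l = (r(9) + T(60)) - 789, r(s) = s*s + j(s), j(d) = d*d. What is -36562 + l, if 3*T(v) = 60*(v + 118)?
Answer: -33629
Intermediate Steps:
j(d) = d**2
r(s) = 2*s**2 (r(s) = s*s + s**2 = s**2 + s**2 = 2*s**2)
T(v) = 2360 + 20*v (T(v) = (60*(v + 118))/3 = (60*(118 + v))/3 = (7080 + 60*v)/3 = 2360 + 20*v)
l = 2933 (l = (2*9**2 + (2360 + 20*60)) - 789 = (2*81 + (2360 + 1200)) - 789 = (162 + 3560) - 789 = 3722 - 789 = 2933)
-36562 + l = -36562 + 2933 = -33629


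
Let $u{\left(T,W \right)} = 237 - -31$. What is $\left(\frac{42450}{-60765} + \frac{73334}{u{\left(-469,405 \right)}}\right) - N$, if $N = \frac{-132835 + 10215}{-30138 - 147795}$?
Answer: $\frac{26295776921521}{96588082122} \approx 272.25$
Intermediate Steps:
$u{\left(T,W \right)} = 268$ ($u{\left(T,W \right)} = 237 + 31 = 268$)
$N = \frac{122620}{177933}$ ($N = - \frac{122620}{-177933} = \left(-122620\right) \left(- \frac{1}{177933}\right) = \frac{122620}{177933} \approx 0.68914$)
$\left(\frac{42450}{-60765} + \frac{73334}{u{\left(-469,405 \right)}}\right) - N = \left(\frac{42450}{-60765} + \frac{73334}{268}\right) - \frac{122620}{177933} = \left(42450 \left(- \frac{1}{60765}\right) + 73334 \cdot \frac{1}{268}\right) - \frac{122620}{177933} = \left(- \frac{2830}{4051} + \frac{36667}{134}\right) - \frac{122620}{177933} = \frac{148158797}{542834} - \frac{122620}{177933} = \frac{26295776921521}{96588082122}$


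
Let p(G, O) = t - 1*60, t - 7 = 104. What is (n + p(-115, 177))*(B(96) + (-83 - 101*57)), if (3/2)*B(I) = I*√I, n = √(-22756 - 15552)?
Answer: -16*(51 + 2*I*√9577)*(365 - 16*√6) ≈ -2.6586e+5 - 1.0203e+6*I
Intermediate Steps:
t = 111 (t = 7 + 104 = 111)
p(G, O) = 51 (p(G, O) = 111 - 1*60 = 111 - 60 = 51)
n = 2*I*√9577 (n = √(-38308) = 2*I*√9577 ≈ 195.72*I)
B(I) = 2*I^(3/2)/3 (B(I) = 2*(I*√I)/3 = 2*I^(3/2)/3)
(n + p(-115, 177))*(B(96) + (-83 - 101*57)) = (2*I*√9577 + 51)*(2*96^(3/2)/3 + (-83 - 101*57)) = (51 + 2*I*√9577)*(2*(384*√6)/3 + (-83 - 5757)) = (51 + 2*I*√9577)*(256*√6 - 5840) = (51 + 2*I*√9577)*(-5840 + 256*√6) = (-5840 + 256*√6)*(51 + 2*I*√9577)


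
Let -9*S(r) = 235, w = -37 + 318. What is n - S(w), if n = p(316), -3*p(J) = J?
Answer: -713/9 ≈ -79.222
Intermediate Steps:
w = 281
S(r) = -235/9 (S(r) = -1/9*235 = -235/9)
p(J) = -J/3
n = -316/3 (n = -1/3*316 = -316/3 ≈ -105.33)
n - S(w) = -316/3 - 1*(-235/9) = -316/3 + 235/9 = -713/9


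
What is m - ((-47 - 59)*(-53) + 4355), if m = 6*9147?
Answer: 44909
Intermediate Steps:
m = 54882
m - ((-47 - 59)*(-53) + 4355) = 54882 - ((-47 - 59)*(-53) + 4355) = 54882 - (-106*(-53) + 4355) = 54882 - (5618 + 4355) = 54882 - 1*9973 = 54882 - 9973 = 44909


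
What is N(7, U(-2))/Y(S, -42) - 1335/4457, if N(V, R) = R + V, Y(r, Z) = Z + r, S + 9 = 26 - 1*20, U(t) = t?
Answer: -16472/40113 ≈ -0.41064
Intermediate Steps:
S = -3 (S = -9 + (26 - 1*20) = -9 + (26 - 20) = -9 + 6 = -3)
N(7, U(-2))/Y(S, -42) - 1335/4457 = (-2 + 7)/(-42 - 3) - 1335/4457 = 5/(-45) - 1335*1/4457 = 5*(-1/45) - 1335/4457 = -1/9 - 1335/4457 = -16472/40113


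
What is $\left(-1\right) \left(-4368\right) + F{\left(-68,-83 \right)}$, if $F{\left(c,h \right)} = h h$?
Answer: $11257$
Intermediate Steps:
$F{\left(c,h \right)} = h^{2}$
$\left(-1\right) \left(-4368\right) + F{\left(-68,-83 \right)} = \left(-1\right) \left(-4368\right) + \left(-83\right)^{2} = 4368 + 6889 = 11257$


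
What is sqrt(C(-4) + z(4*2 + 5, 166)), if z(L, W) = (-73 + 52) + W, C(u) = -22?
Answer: sqrt(123) ≈ 11.091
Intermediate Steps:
z(L, W) = -21 + W
sqrt(C(-4) + z(4*2 + 5, 166)) = sqrt(-22 + (-21 + 166)) = sqrt(-22 + 145) = sqrt(123)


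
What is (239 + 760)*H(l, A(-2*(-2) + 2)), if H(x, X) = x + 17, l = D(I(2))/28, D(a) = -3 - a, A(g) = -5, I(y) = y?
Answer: 470529/28 ≈ 16805.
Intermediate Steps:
l = -5/28 (l = (-3 - 1*2)/28 = (-3 - 2)*(1/28) = -5*1/28 = -5/28 ≈ -0.17857)
H(x, X) = 17 + x
(239 + 760)*H(l, A(-2*(-2) + 2)) = (239 + 760)*(17 - 5/28) = 999*(471/28) = 470529/28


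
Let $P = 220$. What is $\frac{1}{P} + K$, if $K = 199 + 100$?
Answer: $\frac{65781}{220} \approx 299.0$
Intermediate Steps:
$K = 299$
$\frac{1}{P} + K = \frac{1}{220} + 299 = \frac{65781}{220}$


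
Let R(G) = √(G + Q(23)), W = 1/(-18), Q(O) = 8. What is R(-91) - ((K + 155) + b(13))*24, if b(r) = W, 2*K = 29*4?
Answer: -15332/3 + I*√83 ≈ -5110.7 + 9.1104*I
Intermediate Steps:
K = 58 (K = (29*4)/2 = (½)*116 = 58)
W = -1/18 ≈ -0.055556
R(G) = √(8 + G) (R(G) = √(G + 8) = √(8 + G))
b(r) = -1/18
R(-91) - ((K + 155) + b(13))*24 = √(8 - 91) - ((58 + 155) - 1/18)*24 = √(-83) - (213 - 1/18)*24 = I*√83 - 3833*24/18 = I*√83 - 1*15332/3 = I*√83 - 15332/3 = -15332/3 + I*√83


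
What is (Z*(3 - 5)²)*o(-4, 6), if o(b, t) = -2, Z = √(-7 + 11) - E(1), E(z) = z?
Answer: -8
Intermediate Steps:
Z = 1 (Z = √(-7 + 11) - 1*1 = √4 - 1 = 2 - 1 = 1)
(Z*(3 - 5)²)*o(-4, 6) = (1*(3 - 5)²)*(-2) = (1*(-2)²)*(-2) = (1*4)*(-2) = 4*(-2) = -8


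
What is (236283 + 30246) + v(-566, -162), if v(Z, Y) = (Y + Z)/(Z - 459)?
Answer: 273192953/1025 ≈ 2.6653e+5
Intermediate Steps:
v(Z, Y) = (Y + Z)/(-459 + Z)
(236283 + 30246) + v(-566, -162) = (236283 + 30246) + (-162 - 566)/(-459 - 566) = 266529 - 728/(-1025) = 266529 - 1/1025*(-728) = 266529 + 728/1025 = 273192953/1025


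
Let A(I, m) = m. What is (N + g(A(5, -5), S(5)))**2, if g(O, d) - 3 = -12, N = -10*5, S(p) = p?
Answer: 3481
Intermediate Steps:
N = -50
g(O, d) = -9 (g(O, d) = 3 - 12 = -9)
(N + g(A(5, -5), S(5)))**2 = (-50 - 9)**2 = (-59)**2 = 3481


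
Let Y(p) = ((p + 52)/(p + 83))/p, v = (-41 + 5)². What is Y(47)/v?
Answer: 11/879840 ≈ 1.2502e-5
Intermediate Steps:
v = 1296 (v = (-36)² = 1296)
Y(p) = (52 + p)/(p*(83 + p)) (Y(p) = ((52 + p)/(83 + p))/p = (52 + p)/(p*(83 + p)))
Y(47)/v = ((52 + 47)/(47*(83 + 47)))/1296 = ((1/47)*99/130)*(1/1296) = ((1/47)*(1/130)*99)*(1/1296) = (99/6110)*(1/1296) = 11/879840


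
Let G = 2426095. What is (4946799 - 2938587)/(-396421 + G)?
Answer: 334702/338279 ≈ 0.98943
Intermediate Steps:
(4946799 - 2938587)/(-396421 + G) = (4946799 - 2938587)/(-396421 + 2426095) = 2008212/2029674 = 2008212*(1/2029674) = 334702/338279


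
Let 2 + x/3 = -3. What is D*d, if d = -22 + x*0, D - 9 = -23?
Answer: 308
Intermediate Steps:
D = -14 (D = 9 - 23 = -14)
x = -15 (x = -6 + 3*(-3) = -6 - 9 = -15)
d = -22 (d = -22 - 15*0 = -22 + 0 = -22)
D*d = -14*(-22) = 308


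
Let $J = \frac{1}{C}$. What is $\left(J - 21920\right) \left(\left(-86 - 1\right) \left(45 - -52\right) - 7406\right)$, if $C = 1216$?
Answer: $\frac{422344022555}{1216} \approx 3.4732 \cdot 10^{8}$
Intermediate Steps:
$J = \frac{1}{1216} \approx 0.00082237$
$\left(J - 21920\right) \left(\left(-86 - 1\right) \left(45 - -52\right) - 7406\right) = \left(\frac{1}{1216} - 21920\right) \left(\left(-86 - 1\right) \left(45 - -52\right) - 7406\right) = - \frac{26654719 \left(- 87 \left(45 + 52\right) - 7406\right)}{1216} = - \frac{26654719 \left(\left(-87\right) 97 - 7406\right)}{1216} = - \frac{26654719 \left(-8439 - 7406\right)}{1216} = \left(- \frac{26654719}{1216}\right) \left(-15845\right) = \frac{422344022555}{1216}$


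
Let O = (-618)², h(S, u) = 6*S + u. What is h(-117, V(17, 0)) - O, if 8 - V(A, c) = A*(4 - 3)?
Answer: -382635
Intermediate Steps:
V(A, c) = 8 - A (V(A, c) = 8 - A*(4 - 3) = 8 - A)
h(S, u) = u + 6*S
O = 381924
h(-117, V(17, 0)) - O = ((8 - 1*17) + 6*(-117)) - 1*381924 = ((8 - 17) - 702) - 381924 = (-9 - 702) - 381924 = -711 - 381924 = -382635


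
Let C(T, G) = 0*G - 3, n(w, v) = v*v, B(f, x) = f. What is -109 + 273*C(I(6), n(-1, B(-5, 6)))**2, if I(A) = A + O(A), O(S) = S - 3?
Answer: 2348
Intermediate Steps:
O(S) = -3 + S
n(w, v) = v**2
I(A) = -3 + 2*A (I(A) = A + (-3 + A) = -3 + 2*A)
C(T, G) = -3 (C(T, G) = 0 - 3 = -3)
-109 + 273*C(I(6), n(-1, B(-5, 6)))**2 = -109 + 273*(-3)**2 = -109 + 273*9 = -109 + 2457 = 2348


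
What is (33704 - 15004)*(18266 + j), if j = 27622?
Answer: 858105600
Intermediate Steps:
(33704 - 15004)*(18266 + j) = (33704 - 15004)*(18266 + 27622) = 18700*45888 = 858105600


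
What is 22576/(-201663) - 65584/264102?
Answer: -3198038824/8876600271 ≈ -0.36028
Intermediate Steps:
22576/(-201663) - 65584/264102 = 22576*(-1/201663) - 65584*1/264102 = -22576/201663 - 32792/132051 = -3198038824/8876600271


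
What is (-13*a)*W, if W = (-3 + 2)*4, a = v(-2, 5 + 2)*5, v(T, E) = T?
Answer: -520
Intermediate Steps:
a = -10 (a = -2*5 = -10)
W = -4 (W = -1*4 = -4)
(-13*a)*W = -13*(-10)*(-4) = 130*(-4) = -520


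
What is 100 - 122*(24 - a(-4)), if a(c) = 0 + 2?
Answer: -2584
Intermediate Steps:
a(c) = 2
100 - 122*(24 - a(-4)) = 100 - 122*(24 - 1*2) = 100 - 122*(24 - 2) = 100 - 122*22 = 100 - 2684 = -2584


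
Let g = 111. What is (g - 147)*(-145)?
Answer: 5220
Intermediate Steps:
(g - 147)*(-145) = (111 - 147)*(-145) = -36*(-145) = 5220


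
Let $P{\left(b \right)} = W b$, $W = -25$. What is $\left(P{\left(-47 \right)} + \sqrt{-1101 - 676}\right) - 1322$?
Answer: $-147 + i \sqrt{1777} \approx -147.0 + 42.154 i$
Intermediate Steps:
$P{\left(b \right)} = - 25 b$
$\left(P{\left(-47 \right)} + \sqrt{-1101 - 676}\right) - 1322 = \left(\left(-25\right) \left(-47\right) + \sqrt{-1101 - 676}\right) - 1322 = \left(1175 + \sqrt{-1777}\right) - 1322 = \left(1175 + i \sqrt{1777}\right) - 1322 = -147 + i \sqrt{1777}$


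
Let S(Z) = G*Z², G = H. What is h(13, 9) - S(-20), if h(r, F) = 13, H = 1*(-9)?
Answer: 3613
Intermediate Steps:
H = -9
G = -9
S(Z) = -9*Z²
h(13, 9) - S(-20) = 13 - (-9)*(-20)² = 13 - (-9)*400 = 13 - 1*(-3600) = 13 + 3600 = 3613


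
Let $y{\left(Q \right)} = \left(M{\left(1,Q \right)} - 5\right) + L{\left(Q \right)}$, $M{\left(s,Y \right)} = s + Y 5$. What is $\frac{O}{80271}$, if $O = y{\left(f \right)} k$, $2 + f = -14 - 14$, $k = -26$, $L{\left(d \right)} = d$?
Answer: $\frac{4784}{80271} \approx 0.059598$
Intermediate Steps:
$M{\left(s,Y \right)} = s + 5 Y$
$f = -30$ ($f = -2 - 28 = -30$)
$y{\left(Q \right)} = -4 + 6 Q$ ($y{\left(Q \right)} = \left(\left(1 + 5 Q\right) - 5\right) + Q = \left(-4 + 5 Q\right) + Q = -4 + 6 Q$)
$O = 4784$ ($O = \left(-4 + 6 \left(-30\right)\right) \left(-26\right) = \left(-4 - 180\right) \left(-26\right) = \left(-184\right) \left(-26\right) = 4784$)
$\frac{O}{80271} = \frac{4784}{80271}$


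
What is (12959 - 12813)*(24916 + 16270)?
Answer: 6013156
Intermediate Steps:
(12959 - 12813)*(24916 + 16270) = 146*41186 = 6013156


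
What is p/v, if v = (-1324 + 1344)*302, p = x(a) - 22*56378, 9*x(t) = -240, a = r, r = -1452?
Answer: -930257/4530 ≈ -205.35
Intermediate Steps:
a = -1452
x(t) = -80/3 (x(t) = (⅑)*(-240) = -80/3)
p = -3721028/3 (p = -80/3 - 22*56378 = -80/3 - 1*1240316 = -80/3 - 1240316 = -3721028/3 ≈ -1.2403e+6)
v = 6040 (v = 20*302 = 6040)
p/v = -3721028/3/6040 = -3721028/3*1/6040 = -930257/4530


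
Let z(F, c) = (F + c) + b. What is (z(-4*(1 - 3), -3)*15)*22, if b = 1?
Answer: 1980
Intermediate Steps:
z(F, c) = 1 + F + c (z(F, c) = (F + c) + 1 = 1 + F + c)
(z(-4*(1 - 3), -3)*15)*22 = ((1 - 4*(1 - 3) - 3)*15)*22 = ((1 - 4*(-2) - 3)*15)*22 = ((1 + 8 - 3)*15)*22 = (6*15)*22 = 90*22 = 1980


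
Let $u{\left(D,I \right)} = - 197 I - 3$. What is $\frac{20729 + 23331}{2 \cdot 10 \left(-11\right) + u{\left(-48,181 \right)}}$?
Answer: $- \frac{2203}{1794} \approx -1.228$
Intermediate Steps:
$u{\left(D,I \right)} = -3 - 197 I$
$\frac{20729 + 23331}{2 \cdot 10 \left(-11\right) + u{\left(-48,181 \right)}} = \frac{20729 + 23331}{2 \cdot 10 \left(-11\right) - 35660} = \frac{44060}{20 \left(-11\right) - 35660} = \frac{44060}{-220 - 35660} = \frac{44060}{-35880} = 44060 \left(- \frac{1}{35880}\right) = - \frac{2203}{1794}$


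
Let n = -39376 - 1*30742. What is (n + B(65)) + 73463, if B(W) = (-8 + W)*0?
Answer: 3345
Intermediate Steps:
n = -70118 (n = -39376 - 30742 = -70118)
B(W) = 0
(n + B(65)) + 73463 = (-70118 + 0) + 73463 = -70118 + 73463 = 3345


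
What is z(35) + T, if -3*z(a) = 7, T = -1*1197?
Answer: -3598/3 ≈ -1199.3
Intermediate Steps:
T = -1197
z(a) = -7/3 (z(a) = -⅓*7 = -7/3)
z(35) + T = -7/3 - 1197 = -3598/3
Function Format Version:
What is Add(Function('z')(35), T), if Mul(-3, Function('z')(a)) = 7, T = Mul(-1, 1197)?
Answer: Rational(-3598, 3) ≈ -1199.3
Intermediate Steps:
T = -1197
Function('z')(a) = Rational(-7, 3) (Function('z')(a) = Mul(Rational(-1, 3), 7) = Rational(-7, 3))
Add(Function('z')(35), T) = Add(Rational(-7, 3), -1197) = Rational(-3598, 3)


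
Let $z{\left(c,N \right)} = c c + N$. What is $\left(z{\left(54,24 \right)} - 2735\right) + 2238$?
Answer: $2443$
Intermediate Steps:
$z{\left(c,N \right)} = N + c^{2}$ ($z{\left(c,N \right)} = c^{2} + N = N + c^{2}$)
$\left(z{\left(54,24 \right)} - 2735\right) + 2238 = \left(\left(24 + 54^{2}\right) - 2735\right) + 2238 = \left(\left(24 + 2916\right) - 2735\right) + 2238 = \left(2940 - 2735\right) + 2238 = 205 + 2238 = 2443$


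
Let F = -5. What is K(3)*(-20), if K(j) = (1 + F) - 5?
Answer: 180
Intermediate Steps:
K(j) = -9 (K(j) = (1 - 5) - 5 = -4 - 5 = -9)
K(3)*(-20) = -9*(-20) = 180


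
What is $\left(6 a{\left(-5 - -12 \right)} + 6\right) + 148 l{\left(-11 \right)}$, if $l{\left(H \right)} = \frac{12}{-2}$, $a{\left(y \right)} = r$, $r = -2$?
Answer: $-894$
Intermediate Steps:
$a{\left(y \right)} = -2$
$l{\left(H \right)} = -6$ ($l{\left(H \right)} = 12 \left(- \frac{1}{2}\right) = -6$)
$\left(6 a{\left(-5 - -12 \right)} + 6\right) + 148 l{\left(-11 \right)} = \left(6 \left(-2\right) + 6\right) + 148 \left(-6\right) = \left(-12 + 6\right) - 888 = -6 - 888 = -894$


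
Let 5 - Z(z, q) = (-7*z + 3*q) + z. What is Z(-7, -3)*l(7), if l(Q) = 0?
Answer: 0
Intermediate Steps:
Z(z, q) = 5 - 3*q + 6*z (Z(z, q) = 5 - ((-7*z + 3*q) + z) = 5 - (-6*z + 3*q) = 5 + (-3*q + 6*z) = 5 - 3*q + 6*z)
Z(-7, -3)*l(7) = (5 - 3*(-3) + 6*(-7))*0 = (5 + 9 - 42)*0 = -28*0 = 0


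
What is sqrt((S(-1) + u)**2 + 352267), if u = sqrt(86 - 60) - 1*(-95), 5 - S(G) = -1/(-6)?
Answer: sqrt(13041349 + 7188*sqrt(26))/6 ≈ 602.73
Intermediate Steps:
S(G) = 29/6 (S(G) = 5 - (-1)/(-6) = 5 - (-1)*(-1)/6 = 5 - 1*1/6 = 5 - 1/6 = 29/6)
u = 95 + sqrt(26) (u = sqrt(26) + 95 = 95 + sqrt(26) ≈ 100.10)
sqrt((S(-1) + u)**2 + 352267) = sqrt((29/6 + (95 + sqrt(26)))**2 + 352267) = sqrt((599/6 + sqrt(26))**2 + 352267) = sqrt(352267 + (599/6 + sqrt(26))**2)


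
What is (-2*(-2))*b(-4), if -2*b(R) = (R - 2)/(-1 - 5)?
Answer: -2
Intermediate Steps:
b(R) = -1/6 + R/12 (b(R) = -(R - 2)/(2*(-1 - 5)) = -(-2 + R)/(2*(-6)) = -(-2 + R)*(-1)/(2*6) = -(1/3 - R/6)/2 = -1/6 + R/12)
(-2*(-2))*b(-4) = (-2*(-2))*(-1/6 + (1/12)*(-4)) = 4*(-1/6 - 1/3) = 4*(-1/2) = -2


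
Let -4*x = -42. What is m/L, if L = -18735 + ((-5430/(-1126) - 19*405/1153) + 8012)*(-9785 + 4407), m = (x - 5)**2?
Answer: -78545819/111904588100996 ≈ -7.0190e-7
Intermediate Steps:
x = 21/2 (x = -1/4*(-42) = 21/2 ≈ 10.500)
m = 121/4 (m = (21/2 - 5)**2 = (11/2)**2 = 121/4 ≈ 30.250)
L = -27976147025249/649139 (L = -18735 + ((-5430*(-1/1126) - 7695*1/1153) + 8012)*(-5378) = -18735 + ((2715/563 - 7695/1153) + 8012)*(-5378) = -18735 + (-1201890/649139 + 8012)*(-5378) = -18735 + (5199699778/649139)*(-5378) = -18735 - 27963985406084/649139 = -27976147025249/649139 ≈ -4.3097e+7)
m/L = 121/(4*(-27976147025249/649139)) = (121/4)*(-649139/27976147025249) = -78545819/111904588100996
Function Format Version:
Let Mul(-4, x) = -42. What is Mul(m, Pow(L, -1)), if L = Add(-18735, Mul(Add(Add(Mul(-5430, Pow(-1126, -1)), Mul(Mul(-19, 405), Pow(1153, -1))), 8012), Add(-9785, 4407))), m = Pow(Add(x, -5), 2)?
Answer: Rational(-78545819, 111904588100996) ≈ -7.0190e-7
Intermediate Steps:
x = Rational(21, 2) (x = Mul(Rational(-1, 4), -42) = Rational(21, 2) ≈ 10.500)
m = Rational(121, 4) (m = Pow(Add(Rational(21, 2), -5), 2) = Pow(Rational(11, 2), 2) = Rational(121, 4) ≈ 30.250)
L = Rational(-27976147025249, 649139) (L = Add(-18735, Mul(Add(Add(Mul(-5430, Rational(-1, 1126)), Mul(-7695, Rational(1, 1153))), 8012), -5378)) = Add(-18735, Mul(Add(Add(Rational(2715, 563), Rational(-7695, 1153)), 8012), -5378)) = Add(-18735, Mul(Add(Rational(-1201890, 649139), 8012), -5378)) = Add(-18735, Mul(Rational(5199699778, 649139), -5378)) = Add(-18735, Rational(-27963985406084, 649139)) = Rational(-27976147025249, 649139) ≈ -4.3097e+7)
Mul(m, Pow(L, -1)) = Mul(Rational(121, 4), Pow(Rational(-27976147025249, 649139), -1)) = Mul(Rational(121, 4), Rational(-649139, 27976147025249)) = Rational(-78545819, 111904588100996)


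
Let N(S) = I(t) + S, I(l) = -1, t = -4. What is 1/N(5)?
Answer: 1/4 ≈ 0.25000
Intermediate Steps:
N(S) = -1 + S
1/N(5) = 1/(-1 + 5) = 1/4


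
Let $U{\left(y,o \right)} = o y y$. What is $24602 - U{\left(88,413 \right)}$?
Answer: $-3173670$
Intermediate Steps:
$U{\left(y,o \right)} = o y^{2}$
$24602 - U{\left(88,413 \right)} = 24602 - 413 \cdot 88^{2} = 24602 - 413 \cdot 7744 = 24602 - 3198272 = -3173670$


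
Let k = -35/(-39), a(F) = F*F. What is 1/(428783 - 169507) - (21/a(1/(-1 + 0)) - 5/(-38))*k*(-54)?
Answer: 65582568067/64041172 ≈ 1024.1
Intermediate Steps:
a(F) = F²
k = 35/39 (k = -35*(-1/39) = 35/39 ≈ 0.89744)
1/(428783 - 169507) - (21/a(1/(-1 + 0)) - 5/(-38))*k*(-54) = 1/(428783 - 169507) - (21/((1/(-1 + 0))²) - 5/(-38))*(35/39)*(-54) = 1/259276 - (21/((1/(-1))²) - 5*(-1/38))*(35/39)*(-54) = 1/259276 - (21/((-1)²) + 5/38)*(35/39)*(-54) = 1/259276 - (21/1 + 5/38)*(35/39)*(-54) = 1/259276 - (21*1 + 5/38)*(35/39)*(-54) = 1/259276 - (21 + 5/38)*(35/39)*(-54) = 1/259276 - (803/38)*(35/39)*(-54) = 1/259276 - 28105*(-54)/1482 = 1/259276 - 1*(-252945/247) = 1/259276 + 252945/247 = 65582568067/64041172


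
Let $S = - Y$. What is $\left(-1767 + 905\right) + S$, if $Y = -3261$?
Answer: $2399$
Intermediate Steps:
$S = 3261$ ($S = \left(-1\right) \left(-3261\right) = 3261$)
$\left(-1767 + 905\right) + S = \left(-1767 + 905\right) + 3261 = -862 + 3261 = 2399$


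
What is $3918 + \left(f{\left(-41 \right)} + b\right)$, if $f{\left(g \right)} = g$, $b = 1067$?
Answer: $4944$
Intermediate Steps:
$3918 + \left(f{\left(-41 \right)} + b\right) = 3918 + \left(-41 + 1067\right) = 3918 + 1026 = 4944$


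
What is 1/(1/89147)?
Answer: 89147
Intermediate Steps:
1/(1/89147) = 89147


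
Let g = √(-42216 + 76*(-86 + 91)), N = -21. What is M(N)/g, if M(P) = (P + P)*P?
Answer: -441*I*√10459/10459 ≈ -4.3121*I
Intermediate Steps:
M(P) = 2*P² (M(P) = (2*P)*P = 2*P²)
g = 2*I*√10459 (g = √(-42216 + 76*5) = √(-42216 + 380) = √(-41836) = 2*I*√10459 ≈ 204.54*I)
M(N)/g = (2*(-21)²)/((2*I*√10459)) = (2*441)*(-I*√10459/20918) = 882*(-I*√10459/20918) = -441*I*√10459/10459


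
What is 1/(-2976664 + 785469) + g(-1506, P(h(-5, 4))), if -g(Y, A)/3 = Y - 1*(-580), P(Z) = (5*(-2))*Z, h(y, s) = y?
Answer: 6087139709/2191195 ≈ 2778.0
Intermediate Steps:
P(Z) = -10*Z
g(Y, A) = -1740 - 3*Y (g(Y, A) = -3*(Y - 1*(-580)) = -3*(Y + 580) = -3*(580 + Y) = -1740 - 3*Y)
1/(-2976664 + 785469) + g(-1506, P(h(-5, 4))) = 1/(-2976664 + 785469) + (-1740 - 3*(-1506)) = 1/(-2191195) + (-1740 + 4518) = -1/2191195 + 2778 = 6087139709/2191195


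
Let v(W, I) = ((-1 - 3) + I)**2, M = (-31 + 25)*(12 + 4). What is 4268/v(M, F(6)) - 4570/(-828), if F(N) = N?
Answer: 444023/414 ≈ 1072.5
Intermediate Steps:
M = -96 (M = -6*16 = -96)
v(W, I) = (-4 + I)**2
4268/v(M, F(6)) - 4570/(-828) = 4268/((-4 + 6)**2) - 4570/(-828) = 4268/(2**2) - 4570*(-1/828) = 4268/4 + 2285/414 = 4268*(1/4) + 2285/414 = 1067 + 2285/414 = 444023/414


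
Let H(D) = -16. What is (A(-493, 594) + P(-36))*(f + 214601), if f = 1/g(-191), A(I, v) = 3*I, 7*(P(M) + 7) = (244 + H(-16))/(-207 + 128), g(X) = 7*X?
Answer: -235845485690496/739361 ≈ -3.1899e+8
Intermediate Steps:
P(M) = -4099/553 (P(M) = -7 + ((244 - 16)/(-207 + 128))/7 = -7 + (228/(-79))/7 = -7 + (228*(-1/79))/7 = -7 + (1/7)*(-228/79) = -7 - 228/553 = -4099/553)
f = -1/1337 (f = 1/(7*(-191)) = 1/(-1337) = -1/1337 ≈ -0.00074794)
(A(-493, 594) + P(-36))*(f + 214601) = (3*(-493) - 4099/553)*(-1/1337 + 214601) = (-1479 - 4099/553)*(286921536/1337) = -821986/553*286921536/1337 = -235845485690496/739361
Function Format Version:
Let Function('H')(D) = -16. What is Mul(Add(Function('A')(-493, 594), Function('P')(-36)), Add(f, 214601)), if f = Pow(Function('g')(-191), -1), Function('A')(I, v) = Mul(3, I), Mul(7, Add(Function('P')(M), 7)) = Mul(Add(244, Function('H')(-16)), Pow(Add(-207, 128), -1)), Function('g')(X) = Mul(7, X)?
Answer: Rational(-235845485690496, 739361) ≈ -3.1899e+8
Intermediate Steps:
Function('P')(M) = Rational(-4099, 553) (Function('P')(M) = Add(-7, Mul(Rational(1, 7), Mul(Add(244, -16), Pow(Add(-207, 128), -1)))) = Add(-7, Mul(Rational(1, 7), Mul(228, Pow(-79, -1)))) = Add(-7, Mul(Rational(1, 7), Mul(228, Rational(-1, 79)))) = Add(-7, Mul(Rational(1, 7), Rational(-228, 79))) = Add(-7, Rational(-228, 553)) = Rational(-4099, 553))
f = Rational(-1, 1337) (f = Pow(Mul(7, -191), -1) = Pow(-1337, -1) = Rational(-1, 1337) ≈ -0.00074794)
Mul(Add(Function('A')(-493, 594), Function('P')(-36)), Add(f, 214601)) = Mul(Add(Mul(3, -493), Rational(-4099, 553)), Add(Rational(-1, 1337), 214601)) = Mul(Add(-1479, Rational(-4099, 553)), Rational(286921536, 1337)) = Mul(Rational(-821986, 553), Rational(286921536, 1337)) = Rational(-235845485690496, 739361)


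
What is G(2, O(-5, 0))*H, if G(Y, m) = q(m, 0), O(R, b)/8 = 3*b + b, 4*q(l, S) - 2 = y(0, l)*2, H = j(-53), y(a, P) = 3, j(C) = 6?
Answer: 12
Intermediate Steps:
H = 6
q(l, S) = 2 (q(l, S) = 1/2 + (3*2)/4 = 1/2 + (1/4)*6 = 1/2 + 3/2 = 2)
O(R, b) = 32*b (O(R, b) = 8*(3*b + b) = 8*(4*b) = 32*b)
G(Y, m) = 2
G(2, O(-5, 0))*H = 2*6 = 12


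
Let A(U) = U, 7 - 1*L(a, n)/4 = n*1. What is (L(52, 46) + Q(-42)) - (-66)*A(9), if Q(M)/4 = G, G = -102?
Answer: 30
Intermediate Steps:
L(a, n) = 28 - 4*n
Q(M) = -408 (Q(M) = 4*(-102) = -408)
(L(52, 46) + Q(-42)) - (-66)*A(9) = ((28 - 4*46) - 408) - (-66)*9 = ((28 - 184) - 408) - 66*(-9) = (-156 - 408) + 594 = -564 + 594 = 30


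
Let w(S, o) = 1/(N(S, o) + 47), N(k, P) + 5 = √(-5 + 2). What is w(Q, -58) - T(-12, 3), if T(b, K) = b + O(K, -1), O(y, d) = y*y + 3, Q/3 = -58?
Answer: 14/589 - I*√3/1767 ≈ 0.023769 - 0.00098022*I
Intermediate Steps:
Q = -174 (Q = 3*(-58) = -174)
O(y, d) = 3 + y² (O(y, d) = y² + 3 = 3 + y²)
N(k, P) = -5 + I*√3 (N(k, P) = -5 + √(-5 + 2) = -5 + √(-3) = -5 + I*√3)
T(b, K) = 3 + b + K² (T(b, K) = b + (3 + K²) = 3 + b + K²)
w(S, o) = 1/(42 + I*√3) (w(S, o) = 1/((-5 + I*√3) + 47) = 1/(42 + I*√3))
w(Q, -58) - T(-12, 3) = (14/589 - I*√3/1767) - (3 - 12 + 3²) = (14/589 - I*√3/1767) - (3 - 12 + 9) = (14/589 - I*√3/1767) - 1*0 = (14/589 - I*√3/1767) + 0 = 14/589 - I*√3/1767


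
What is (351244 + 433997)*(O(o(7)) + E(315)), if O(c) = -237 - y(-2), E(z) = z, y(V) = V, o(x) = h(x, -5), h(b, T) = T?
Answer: 62819280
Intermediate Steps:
o(x) = -5
O(c) = -235 (O(c) = -237 - 1*(-2) = -237 + 2 = -235)
(351244 + 433997)*(O(o(7)) + E(315)) = (351244 + 433997)*(-235 + 315) = 785241*80 = 62819280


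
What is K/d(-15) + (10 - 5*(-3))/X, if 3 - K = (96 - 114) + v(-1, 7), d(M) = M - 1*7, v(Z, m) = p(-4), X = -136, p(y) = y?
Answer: -1975/1496 ≈ -1.3202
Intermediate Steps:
v(Z, m) = -4
d(M) = -7 + M (d(M) = M - 7 = -7 + M)
K = 25 (K = 3 - ((96 - 114) - 4) = 3 - (-18 - 4) = 3 - 1*(-22) = 3 + 22 = 25)
K/d(-15) + (10 - 5*(-3))/X = 25/(-7 - 15) + (10 - 5*(-3))/(-136) = 25/(-22) + (10 + 15)*(-1/136) = 25*(-1/22) + 25*(-1/136) = -25/22 - 25/136 = -1975/1496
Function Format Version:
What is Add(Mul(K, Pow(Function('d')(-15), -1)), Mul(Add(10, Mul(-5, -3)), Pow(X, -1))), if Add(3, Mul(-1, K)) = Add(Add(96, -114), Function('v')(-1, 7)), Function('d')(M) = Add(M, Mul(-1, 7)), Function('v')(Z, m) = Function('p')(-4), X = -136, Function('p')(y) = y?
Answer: Rational(-1975, 1496) ≈ -1.3202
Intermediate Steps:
Function('v')(Z, m) = -4
Function('d')(M) = Add(-7, M) (Function('d')(M) = Add(M, -7) = Add(-7, M))
K = 25 (K = Add(3, Mul(-1, Add(Add(96, -114), -4))) = Add(3, Mul(-1, Add(-18, -4))) = Add(3, Mul(-1, -22)) = Add(3, 22) = 25)
Add(Mul(K, Pow(Function('d')(-15), -1)), Mul(Add(10, Mul(-5, -3)), Pow(X, -1))) = Add(Mul(25, Pow(Add(-7, -15), -1)), Mul(Add(10, Mul(-5, -3)), Pow(-136, -1))) = Add(Mul(25, Pow(-22, -1)), Mul(Add(10, 15), Rational(-1, 136))) = Add(Mul(25, Rational(-1, 22)), Mul(25, Rational(-1, 136))) = Add(Rational(-25, 22), Rational(-25, 136)) = Rational(-1975, 1496)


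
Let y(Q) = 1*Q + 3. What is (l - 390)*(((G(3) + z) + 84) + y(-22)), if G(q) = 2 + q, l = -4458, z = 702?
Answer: -3742656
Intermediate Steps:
y(Q) = 3 + Q (y(Q) = Q + 3 = 3 + Q)
(l - 390)*(((G(3) + z) + 84) + y(-22)) = (-4458 - 390)*((((2 + 3) + 702) + 84) + (3 - 22)) = -4848*(((5 + 702) + 84) - 19) = -4848*((707 + 84) - 19) = -4848*(791 - 19) = -4848*772 = -3742656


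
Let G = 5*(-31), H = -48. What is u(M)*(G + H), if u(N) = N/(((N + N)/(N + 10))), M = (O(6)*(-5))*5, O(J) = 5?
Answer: 23345/2 ≈ 11673.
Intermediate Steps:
M = -125 (M = (5*(-5))*5 = -25*5 = -125)
G = -155
u(N) = 5 + N/2 (u(N) = N/(((2*N)/(10 + N))) = N/((2*N/(10 + N))) = N*((10 + N)/(2*N)) = 5 + N/2)
u(M)*(G + H) = (5 + (½)*(-125))*(-155 - 48) = (5 - 125/2)*(-203) = -115/2*(-203) = 23345/2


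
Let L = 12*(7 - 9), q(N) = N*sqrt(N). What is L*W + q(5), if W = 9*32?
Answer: -6912 + 5*sqrt(5) ≈ -6900.8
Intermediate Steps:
q(N) = N**(3/2)
W = 288
L = -24 (L = 12*(-2) = -24)
L*W + q(5) = -24*288 + 5**(3/2) = -6912 + 5*sqrt(5)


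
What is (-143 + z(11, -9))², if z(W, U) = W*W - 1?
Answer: 529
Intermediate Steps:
z(W, U) = -1 + W² (z(W, U) = W² - 1 = -1 + W²)
(-143 + z(11, -9))² = (-143 + (-1 + 11²))² = (-143 + (-1 + 121))² = (-143 + 120)² = (-23)² = 529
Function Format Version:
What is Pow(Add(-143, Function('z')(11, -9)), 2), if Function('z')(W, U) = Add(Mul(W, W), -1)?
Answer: 529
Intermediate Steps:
Function('z')(W, U) = Add(-1, Pow(W, 2)) (Function('z')(W, U) = Add(Pow(W, 2), -1) = Add(-1, Pow(W, 2)))
Pow(Add(-143, Function('z')(11, -9)), 2) = Pow(Add(-143, Add(-1, Pow(11, 2))), 2) = Pow(Add(-143, Add(-1, 121)), 2) = Pow(Add(-143, 120), 2) = Pow(-23, 2) = 529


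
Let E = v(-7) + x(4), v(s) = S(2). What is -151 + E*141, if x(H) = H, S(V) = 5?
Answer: 1118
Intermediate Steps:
v(s) = 5
E = 9 (E = 5 + 4 = 9)
-151 + E*141 = -151 + 9*141 = -151 + 1269 = 1118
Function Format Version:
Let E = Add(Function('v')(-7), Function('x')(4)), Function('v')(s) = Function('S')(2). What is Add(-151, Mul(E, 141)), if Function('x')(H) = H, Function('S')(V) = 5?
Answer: 1118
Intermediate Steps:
Function('v')(s) = 5
E = 9 (E = Add(5, 4) = 9)
Add(-151, Mul(E, 141)) = Add(-151, Mul(9, 141)) = Add(-151, 1269) = 1118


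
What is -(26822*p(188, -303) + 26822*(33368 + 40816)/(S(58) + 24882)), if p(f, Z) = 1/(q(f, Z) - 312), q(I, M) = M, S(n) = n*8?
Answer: -611512283554/7793895 ≈ -78460.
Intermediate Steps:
S(n) = 8*n
p(f, Z) = 1/(-312 + Z) (p(f, Z) = 1/(Z - 312) = 1/(-312 + Z))
-(26822*p(188, -303) + 26822*(33368 + 40816)/(S(58) + 24882)) = -(26822/(-312 - 303) + 26822*(33368 + 40816)/(8*58 + 24882)) = -(-26822/615 + 1989763248/(464 + 24882)) = -26822/(1/(-1/615 + 74184/25346)) = -26822/(1/(-1/615 + 74184*(1/25346))) = -26822/(1/(-1/615 + 37092/12673)) = -26822/(1/(22798907/7793895)) = -26822/7793895/22798907 = -26822*22798907/7793895 = -611512283554/7793895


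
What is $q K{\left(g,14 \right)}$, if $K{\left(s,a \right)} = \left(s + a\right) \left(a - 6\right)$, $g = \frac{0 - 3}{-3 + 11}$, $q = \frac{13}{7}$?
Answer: $\frac{1417}{7} \approx 202.43$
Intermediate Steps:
$q = \frac{13}{7}$ ($q = 13 \cdot \frac{1}{7} = \frac{13}{7} \approx 1.8571$)
$g = - \frac{3}{8} \approx -0.375$
$K{\left(s,a \right)} = \left(-6 + a\right) \left(a + s\right)$ ($K{\left(s,a \right)} = \left(a + s\right) \left(-6 + a\right) = \left(-6 + a\right) \left(a + s\right)$)
$q K{\left(g,14 \right)} = \frac{13 \left(14^{2} - 84 - - \frac{9}{4} + 14 \left(- \frac{3}{8}\right)\right)}{7} = \frac{13 \left(196 - 84 + \frac{9}{4} - \frac{21}{4}\right)}{7} = \frac{13}{7} \cdot 109 = \frac{1417}{7}$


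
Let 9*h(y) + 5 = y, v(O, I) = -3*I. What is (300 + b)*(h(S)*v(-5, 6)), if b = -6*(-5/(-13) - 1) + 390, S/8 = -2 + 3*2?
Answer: -486972/13 ≈ -37459.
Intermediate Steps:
S = 32 (S = 8*(-2 + 3*2) = 8*(-2 + 6) = 8*4 = 32)
h(y) = -5/9 + y/9
b = 5118/13 (b = -6*(-5*(-1/13) - 1) + 390 = -6*(5/13 - 1) + 390 = -6*(-8/13) + 390 = 48/13 + 390 = 5118/13 ≈ 393.69)
(300 + b)*(h(S)*v(-5, 6)) = (300 + 5118/13)*((-5/9 + (1/9)*32)*(-3*6)) = 9018*((-5/9 + 32/9)*(-18))/13 = 9018*(3*(-18))/13 = (9018/13)*(-54) = -486972/13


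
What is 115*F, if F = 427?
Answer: 49105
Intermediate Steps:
115*F = 115*427 = 49105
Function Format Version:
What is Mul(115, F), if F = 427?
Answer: 49105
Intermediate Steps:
Mul(115, F) = Mul(115, 427) = 49105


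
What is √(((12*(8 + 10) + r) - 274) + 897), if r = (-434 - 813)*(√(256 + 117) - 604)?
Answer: √(754027 - 1247*√373) ≈ 854.37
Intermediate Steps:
r = 753188 - 1247*√373 (r = -1247*(√373 - 604) = -1247*(-604 + √373) = 753188 - 1247*√373 ≈ 7.2910e+5)
√(((12*(8 + 10) + r) - 274) + 897) = √(((12*(8 + 10) + (753188 - 1247*√373)) - 274) + 897) = √(((12*18 + (753188 - 1247*√373)) - 274) + 897) = √(((216 + (753188 - 1247*√373)) - 274) + 897) = √(((753404 - 1247*√373) - 274) + 897) = √((753130 - 1247*√373) + 897) = √(754027 - 1247*√373)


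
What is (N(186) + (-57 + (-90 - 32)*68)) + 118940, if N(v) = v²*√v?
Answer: 110587 + 34596*√186 ≈ 5.8241e+5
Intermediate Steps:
N(v) = v^(5/2)
(N(186) + (-57 + (-90 - 32)*68)) + 118940 = (186^(5/2) + (-57 + (-90 - 32)*68)) + 118940 = (34596*√186 + (-57 - 122*68)) + 118940 = (34596*√186 + (-57 - 8296)) + 118940 = (34596*√186 - 8353) + 118940 = (-8353 + 34596*√186) + 118940 = 110587 + 34596*√186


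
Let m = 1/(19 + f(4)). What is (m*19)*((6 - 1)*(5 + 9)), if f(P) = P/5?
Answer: 6650/99 ≈ 67.172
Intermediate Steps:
f(P) = P/5 (f(P) = P*(⅕) = P/5)
m = 5/99 (m = 1/(19 + (⅕)*4) = 1/(19 + ⅘) = 1/(99/5) = 5/99 ≈ 0.050505)
(m*19)*((6 - 1)*(5 + 9)) = ((5/99)*19)*((6 - 1)*(5 + 9)) = 95*(5*14)/99 = (95/99)*70 = 6650/99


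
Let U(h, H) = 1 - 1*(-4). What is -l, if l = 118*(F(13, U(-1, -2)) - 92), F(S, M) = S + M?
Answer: 8732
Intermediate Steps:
U(h, H) = 5 (U(h, H) = 1 + 4 = 5)
F(S, M) = M + S
l = -8732 (l = 118*((5 + 13) - 92) = 118*(18 - 92) = 118*(-74) = -8732)
-l = -1*(-8732) = 8732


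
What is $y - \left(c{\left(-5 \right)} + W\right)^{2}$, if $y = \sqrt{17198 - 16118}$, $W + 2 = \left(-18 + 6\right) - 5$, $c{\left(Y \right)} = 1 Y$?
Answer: $-576 + 6 \sqrt{30} \approx -543.14$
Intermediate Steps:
$c{\left(Y \right)} = Y$
$W = -19$ ($W = -2 + \left(\left(-18 + 6\right) - 5\right) = -2 - 17 = -19$)
$y = 6 \sqrt{30}$ ($y = \sqrt{1080} = 6 \sqrt{30} \approx 32.863$)
$y - \left(c{\left(-5 \right)} + W\right)^{2} = 6 \sqrt{30} - \left(-5 - 19\right)^{2} = 6 \sqrt{30} - \left(-24\right)^{2} = 6 \sqrt{30} - 576 = -576 + 6 \sqrt{30}$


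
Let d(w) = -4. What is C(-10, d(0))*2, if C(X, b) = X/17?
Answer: -20/17 ≈ -1.1765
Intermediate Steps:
C(X, b) = X/17 (C(X, b) = X*(1/17) = X/17)
C(-10, d(0))*2 = ((1/17)*(-10))*2 = -10/17*2 = -20/17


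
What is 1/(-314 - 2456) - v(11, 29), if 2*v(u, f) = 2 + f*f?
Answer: -583778/1385 ≈ -421.50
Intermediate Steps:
v(u, f) = 1 + f²/2 (v(u, f) = (2 + f*f)/2 = (2 + f²)/2 = 1 + f²/2)
1/(-314 - 2456) - v(11, 29) = 1/(-314 - 2456) - (1 + (½)*29²) = 1/(-2770) - (1 + (½)*841) = -1/2770 - (1 + 841/2) = -1/2770 - 1*843/2 = -1/2770 - 843/2 = -583778/1385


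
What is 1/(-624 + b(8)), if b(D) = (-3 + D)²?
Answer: -1/599 ≈ -0.0016694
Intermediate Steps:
1/(-624 + b(8)) = 1/(-624 + (-3 + 8)²) = 1/(-624 + 5²) = 1/(-624 + 25) = 1/(-599) = -1/599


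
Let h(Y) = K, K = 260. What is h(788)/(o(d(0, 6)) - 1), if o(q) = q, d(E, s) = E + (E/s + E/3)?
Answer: -260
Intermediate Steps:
h(Y) = 260
d(E, s) = 4*E/3 + E/s (d(E, s) = E + (E/s + E*(⅓)) = E + (E/s + E/3) = E + (E/3 + E/s) = 4*E/3 + E/s)
h(788)/(o(d(0, 6)) - 1) = 260/(((4/3)*0 + 0/6) - 1) = 260/((0 + 0*(⅙)) - 1) = 260/((0 + 0) - 1) = 260/(0 - 1) = 260/(-1) = 260*(-1) = -260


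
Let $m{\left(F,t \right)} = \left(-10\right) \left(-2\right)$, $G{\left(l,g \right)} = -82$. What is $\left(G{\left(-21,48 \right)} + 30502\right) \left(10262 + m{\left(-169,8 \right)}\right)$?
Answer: $312778440$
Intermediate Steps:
$m{\left(F,t \right)} = 20$
$\left(G{\left(-21,48 \right)} + 30502\right) \left(10262 + m{\left(-169,8 \right)}\right) = \left(-82 + 30502\right) \left(10262 + 20\right) = 30420 \cdot 10282 = 312778440$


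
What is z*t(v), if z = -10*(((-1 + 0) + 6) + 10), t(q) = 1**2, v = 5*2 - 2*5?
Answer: -150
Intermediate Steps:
v = 0 (v = 10 - 10 = 0)
t(q) = 1
z = -150 (z = -10*((-1 + 6) + 10) = -10*(5 + 10) = -10*15 = -150)
z*t(v) = -150*1 = -150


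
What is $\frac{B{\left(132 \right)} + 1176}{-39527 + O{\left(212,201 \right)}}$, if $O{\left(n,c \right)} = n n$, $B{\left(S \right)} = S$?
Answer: $\frac{1308}{5417} \approx 0.24146$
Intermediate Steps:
$O{\left(n,c \right)} = n^{2}$
$\frac{B{\left(132 \right)} + 1176}{-39527 + O{\left(212,201 \right)}} = \frac{132 + 1176}{-39527 + 212^{2}} = \frac{1308}{-39527 + 44944} = \frac{1308}{5417}$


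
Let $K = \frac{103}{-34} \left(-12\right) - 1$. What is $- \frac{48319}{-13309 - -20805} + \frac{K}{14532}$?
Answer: $- \frac{2983103485}{462960456} \approx -6.4435$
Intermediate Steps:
$K = \frac{601}{17}$ ($K = 103 \left(- \frac{1}{34}\right) \left(-12\right) - 1 = \left(- \frac{103}{34}\right) \left(-12\right) - 1 = \frac{618}{17} - 1 = \frac{601}{17} \approx 35.353$)
$- \frac{48319}{-13309 - -20805} + \frac{K}{14532} = - \frac{48319}{-13309 - -20805} + \frac{601}{17 \cdot 14532} = - \frac{48319}{-13309 + 20805} + \frac{601}{17} \cdot \frac{1}{14532} = - \frac{48319}{7496} + \frac{601}{247044} = - \frac{2983103485}{462960456}$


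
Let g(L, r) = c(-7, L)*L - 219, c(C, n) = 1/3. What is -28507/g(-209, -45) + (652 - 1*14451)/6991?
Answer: 585927377/6054206 ≈ 96.780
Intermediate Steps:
c(C, n) = 1/3
g(L, r) = -219 + L/3 (g(L, r) = L/3 - 219 = -219 + L/3)
-28507/g(-209, -45) + (652 - 1*14451)/6991 = -28507/(-219 + (1/3)*(-209)) + (652 - 1*14451)/6991 = -28507/(-219 - 209/3) + (652 - 14451)*(1/6991) = -28507/(-866/3) - 13799*1/6991 = -28507*(-3/866) - 13799/6991 = 85521/866 - 13799/6991 = 585927377/6054206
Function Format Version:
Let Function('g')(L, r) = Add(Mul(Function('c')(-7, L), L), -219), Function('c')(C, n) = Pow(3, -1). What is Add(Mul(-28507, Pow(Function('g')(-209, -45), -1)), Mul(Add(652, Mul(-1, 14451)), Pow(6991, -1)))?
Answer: Rational(585927377, 6054206) ≈ 96.780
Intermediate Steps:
Function('c')(C, n) = Rational(1, 3)
Function('g')(L, r) = Add(-219, Mul(Rational(1, 3), L)) (Function('g')(L, r) = Add(Mul(Rational(1, 3), L), -219) = Add(-219, Mul(Rational(1, 3), L)))
Add(Mul(-28507, Pow(Function('g')(-209, -45), -1)), Mul(Add(652, Mul(-1, 14451)), Pow(6991, -1))) = Add(Mul(-28507, Pow(Add(-219, Mul(Rational(1, 3), -209)), -1)), Mul(Add(652, Mul(-1, 14451)), Pow(6991, -1))) = Add(Mul(-28507, Pow(Add(-219, Rational(-209, 3)), -1)), Mul(Add(652, -14451), Rational(1, 6991))) = Add(Mul(-28507, Pow(Rational(-866, 3), -1)), Mul(-13799, Rational(1, 6991))) = Add(Mul(-28507, Rational(-3, 866)), Rational(-13799, 6991)) = Add(Rational(85521, 866), Rational(-13799, 6991)) = Rational(585927377, 6054206)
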